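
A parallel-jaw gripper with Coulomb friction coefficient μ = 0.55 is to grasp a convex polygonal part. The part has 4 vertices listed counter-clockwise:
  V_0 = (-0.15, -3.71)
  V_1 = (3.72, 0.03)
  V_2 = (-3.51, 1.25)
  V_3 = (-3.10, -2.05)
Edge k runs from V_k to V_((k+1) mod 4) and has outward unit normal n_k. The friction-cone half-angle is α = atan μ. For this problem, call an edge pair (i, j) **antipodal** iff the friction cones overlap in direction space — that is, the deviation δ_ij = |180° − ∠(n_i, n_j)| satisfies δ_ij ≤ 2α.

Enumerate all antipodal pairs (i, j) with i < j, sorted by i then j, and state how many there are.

count = 3; pairs: (0,1), (0,2), (1,3)

α = atan 0.55 = 28.81°;  2α = 57.62°
n_0 = (+0.6949, -0.7191)
n_1 = (+0.1664, +0.9861)
n_2 = (-0.9924, -0.1233)
n_3 = (-0.4904, -0.8715)
  (0,1): δ = 53.60°  ✓
  (0,2): δ = 53.06°  ✓
  (0,3): δ = 106.61°  ·
  (1,2): δ = 73.34°  ·
  (1,3): δ = 19.79°  ✓
  (2,3): δ = 126.45°  ·
antipodal pairs: 3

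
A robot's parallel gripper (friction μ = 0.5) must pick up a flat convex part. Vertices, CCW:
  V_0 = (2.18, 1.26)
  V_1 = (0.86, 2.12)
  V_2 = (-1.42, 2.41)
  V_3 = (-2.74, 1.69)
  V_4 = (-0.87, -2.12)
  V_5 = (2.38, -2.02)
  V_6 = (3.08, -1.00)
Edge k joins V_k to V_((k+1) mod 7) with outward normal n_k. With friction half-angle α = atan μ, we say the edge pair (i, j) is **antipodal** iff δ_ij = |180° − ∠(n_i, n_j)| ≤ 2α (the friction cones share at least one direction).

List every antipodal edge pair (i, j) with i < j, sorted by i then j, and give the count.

α = atan 0.5 = 26.57°;  2α = 53.13°
n_0 = (+0.5459, +0.8379)
n_1 = (+0.1262, +0.9920)
n_2 = (-0.4789, +0.8779)
n_3 = (-0.8977, -0.4406)
n_4 = (+0.0308, -0.9995)
n_5 = (+0.8245, -0.5658)
n_6 = (+0.9290, +0.3700)
  (0,1): δ = 154.16°  ·
  (0,2): δ = 118.30°  ·
  (0,3): δ = 30.77°  ✓
  (0,4): δ = 34.85°  ✓
  (0,5): δ = 88.62°  ·
  (0,6): δ = 144.80°  ·
  (1,2): δ = 144.14°  ·
  (1,3): δ = 56.61°  ·
  (1,4): δ = 9.01°  ✓
  (1,5): δ = 62.79°  ·
  (1,6): δ = 118.96°  ·
  (2,3): δ = 92.47°  ·
  (2,4): δ = 26.85°  ✓
  (2,5): δ = 26.93°  ✓
  (2,6): δ = 83.10°  ·
  (3,4): δ = 114.38°  ·
  (3,5): δ = 60.60°  ·
  (3,6): δ = 4.43°  ✓
  (4,5): δ = 126.22°  ·
  (4,6): δ = 70.05°  ·
  (5,6): δ = 123.83°  ·
antipodal pairs: 6

count = 6; pairs: (0,3), (0,4), (1,4), (2,4), (2,5), (3,6)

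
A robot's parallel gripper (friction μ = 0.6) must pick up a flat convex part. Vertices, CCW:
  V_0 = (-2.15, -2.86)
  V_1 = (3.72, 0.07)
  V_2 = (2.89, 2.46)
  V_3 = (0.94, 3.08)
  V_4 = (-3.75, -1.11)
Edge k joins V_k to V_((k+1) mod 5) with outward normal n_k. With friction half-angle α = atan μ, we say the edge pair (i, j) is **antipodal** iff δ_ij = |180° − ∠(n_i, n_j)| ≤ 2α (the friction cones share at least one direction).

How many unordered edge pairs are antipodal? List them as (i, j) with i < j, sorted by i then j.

count = 4; pairs: (0,2), (0,3), (1,4), (2,4)

α = atan 0.6 = 30.96°;  2α = 61.93°
n_0 = (+0.4466, -0.8947)
n_1 = (+0.9447, +0.3281)
n_2 = (+0.3030, +0.9530)
n_3 = (-0.6662, +0.7457)
n_4 = (-0.7380, -0.6748)
  (0,1): δ = 97.37°  ·
  (0,2): δ = 44.16°  ✓
  (0,3): δ = 15.25°  ✓
  (0,4): δ = 105.91°  ·
  (1,2): δ = 126.79°  ·
  (1,3): δ = 67.37°  ·
  (1,4): δ = 23.29°  ✓
  (2,3): δ = 120.58°  ·
  (2,4): δ = 29.93°  ✓
  (3,4): δ = 89.34°  ·
antipodal pairs: 4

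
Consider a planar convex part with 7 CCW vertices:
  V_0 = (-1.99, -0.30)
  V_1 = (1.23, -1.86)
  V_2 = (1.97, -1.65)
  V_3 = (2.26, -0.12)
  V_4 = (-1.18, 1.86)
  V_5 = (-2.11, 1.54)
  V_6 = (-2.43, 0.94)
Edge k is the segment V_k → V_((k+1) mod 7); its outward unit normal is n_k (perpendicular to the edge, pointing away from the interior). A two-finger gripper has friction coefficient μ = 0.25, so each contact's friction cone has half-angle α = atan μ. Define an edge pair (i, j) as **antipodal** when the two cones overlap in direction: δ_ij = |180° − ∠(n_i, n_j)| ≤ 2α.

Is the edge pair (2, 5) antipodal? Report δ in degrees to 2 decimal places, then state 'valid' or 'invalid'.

α = atan 0.25 = 14.04°;  2α = 28.07°
edge 2: e_2 = (+0.29, +1.53);  n_2 = (+0.9825, -0.1862)
edge 5: e_5 = (-0.32, -0.60);  n_5 = (-0.8824, +0.4706)
∠(n_2, n_5) = 162.66°
δ = |180° − 162.66°| = 17.34°
17.34° ≤ 2α = 28.07°  →  valid

δ = 17.34°, valid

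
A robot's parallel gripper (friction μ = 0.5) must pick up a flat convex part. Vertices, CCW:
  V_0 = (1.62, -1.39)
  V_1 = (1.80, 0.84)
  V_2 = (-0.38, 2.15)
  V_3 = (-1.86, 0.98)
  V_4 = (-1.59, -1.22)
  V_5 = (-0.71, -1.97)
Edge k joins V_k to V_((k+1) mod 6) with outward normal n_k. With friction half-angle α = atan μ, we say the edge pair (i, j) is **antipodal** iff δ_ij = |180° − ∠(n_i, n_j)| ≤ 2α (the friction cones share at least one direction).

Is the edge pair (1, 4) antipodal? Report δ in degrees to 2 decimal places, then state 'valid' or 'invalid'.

α = atan 0.5 = 26.57°;  2α = 53.13°
edge 1: e_1 = (-2.18, +1.31);  n_1 = (+0.5151, +0.8571)
edge 4: e_4 = (+0.88, -0.75);  n_4 = (-0.6487, -0.7611)
∠(n_1, n_4) = 170.56°
δ = |180° − 170.56°| = 9.44°
9.44° ≤ 2α = 53.13°  →  valid

δ = 9.44°, valid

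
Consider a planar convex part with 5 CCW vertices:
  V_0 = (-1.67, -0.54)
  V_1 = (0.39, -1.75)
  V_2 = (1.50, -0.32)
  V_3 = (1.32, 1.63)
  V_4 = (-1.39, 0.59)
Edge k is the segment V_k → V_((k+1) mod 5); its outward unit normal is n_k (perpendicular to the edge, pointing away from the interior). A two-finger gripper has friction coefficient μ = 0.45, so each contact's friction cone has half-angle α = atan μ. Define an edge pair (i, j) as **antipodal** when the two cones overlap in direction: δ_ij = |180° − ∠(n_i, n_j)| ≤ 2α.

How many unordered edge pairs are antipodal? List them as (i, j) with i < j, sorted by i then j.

count = 3; pairs: (1,3), (1,4), (2,4)

α = atan 0.45 = 24.23°;  2α = 48.46°
n_0 = (-0.5065, -0.8623)
n_1 = (+0.7899, -0.6132)
n_2 = (+0.9958, +0.0919)
n_3 = (-0.3583, +0.9336)
n_4 = (-0.9706, +0.2405)
  (0,1): δ = 97.39°  ·
  (0,2): δ = 54.30°  ·
  (0,3): δ = 51.42°  ·
  (0,4): δ = 106.51°  ·
  (1,2): δ = 136.91°  ·
  (1,3): δ = 31.19°  ✓
  (1,4): δ = 23.90°  ✓
  (2,3): δ = 74.28°  ·
  (2,4): δ = 19.19°  ✓
  (3,4): δ = 124.91°  ·
antipodal pairs: 3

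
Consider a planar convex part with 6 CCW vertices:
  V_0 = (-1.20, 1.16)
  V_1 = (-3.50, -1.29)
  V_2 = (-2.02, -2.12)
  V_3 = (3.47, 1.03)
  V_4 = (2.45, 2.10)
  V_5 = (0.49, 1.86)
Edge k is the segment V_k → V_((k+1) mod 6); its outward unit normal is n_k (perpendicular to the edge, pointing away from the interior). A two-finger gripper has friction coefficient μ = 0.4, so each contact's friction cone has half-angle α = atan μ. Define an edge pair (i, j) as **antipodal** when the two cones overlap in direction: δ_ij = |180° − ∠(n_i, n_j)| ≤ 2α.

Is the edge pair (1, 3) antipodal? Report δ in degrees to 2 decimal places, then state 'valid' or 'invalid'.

α = atan 0.4 = 21.80°;  2α = 43.60°
edge 1: e_1 = (+1.48, -0.83);  n_1 = (-0.4891, -0.8722)
edge 3: e_3 = (-1.02, +1.07);  n_3 = (+0.7238, +0.6900)
∠(n_1, n_3) = 162.91°
δ = |180° − 162.91°| = 17.09°
17.09° ≤ 2α = 43.60°  →  valid

δ = 17.09°, valid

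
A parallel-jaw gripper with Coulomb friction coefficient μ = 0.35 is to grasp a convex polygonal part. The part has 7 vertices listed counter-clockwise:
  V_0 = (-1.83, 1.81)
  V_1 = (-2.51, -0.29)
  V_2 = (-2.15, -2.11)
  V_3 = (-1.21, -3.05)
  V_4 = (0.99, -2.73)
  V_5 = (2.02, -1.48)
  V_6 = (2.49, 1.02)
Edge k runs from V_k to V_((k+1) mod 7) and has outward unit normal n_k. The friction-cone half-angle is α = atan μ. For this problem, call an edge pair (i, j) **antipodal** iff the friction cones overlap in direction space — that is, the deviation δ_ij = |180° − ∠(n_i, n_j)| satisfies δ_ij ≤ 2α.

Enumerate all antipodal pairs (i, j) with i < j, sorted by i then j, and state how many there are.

count = 5; pairs: (0,4), (0,5), (1,5), (2,6), (3,6)

α = atan 0.35 = 19.29°;  2α = 38.58°
n_0 = (-0.9514, +0.3081)
n_1 = (-0.9810, -0.1940)
n_2 = (-0.7071, -0.7071)
n_3 = (+0.1439, -0.9896)
n_4 = (+0.7718, -0.6359)
n_5 = (+0.9828, -0.1848)
n_6 = (+0.1799, +0.9837)
  (0,1): δ = 150.87°  ·
  (0,2): δ = 117.06°  ·
  (0,3): δ = 63.78°  ·
  (0,4): δ = 21.55°  ✓
  (0,5): δ = 7.30°  ✓
  (0,6): δ = 97.58°  ·
  (1,2): δ = 146.19°  ·
  (1,3): δ = 92.91°  ·
  (1,4): δ = 50.68°  ·
  (1,5): δ = 21.84°  ✓
  (1,6): δ = 68.45°  ·
  (2,3): δ = 126.72°  ·
  (2,4): δ = 84.49°  ·
  (2,5): δ = 55.65°  ·
  (2,6): δ = 34.64°  ✓
  (3,4): δ = 137.76°  ·
  (3,5): δ = 108.92°  ·
  (3,6): δ = 18.64°  ✓
  (4,5): δ = 151.16°  ·
  (4,6): δ = 60.87°  ·
  (5,6): δ = 89.72°  ·
antipodal pairs: 5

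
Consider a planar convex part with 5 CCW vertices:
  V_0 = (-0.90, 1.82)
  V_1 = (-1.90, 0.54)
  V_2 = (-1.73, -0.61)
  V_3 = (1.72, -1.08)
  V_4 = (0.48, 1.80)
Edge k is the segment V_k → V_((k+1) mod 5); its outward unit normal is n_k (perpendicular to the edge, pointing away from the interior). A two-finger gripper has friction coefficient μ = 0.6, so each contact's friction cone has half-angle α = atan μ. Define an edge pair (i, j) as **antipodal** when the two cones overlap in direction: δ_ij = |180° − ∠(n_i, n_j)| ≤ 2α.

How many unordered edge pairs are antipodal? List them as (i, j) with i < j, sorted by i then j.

α = atan 0.6 = 30.96°;  2α = 61.93°
n_0 = (-0.7880, +0.6156)
n_1 = (-0.9892, -0.1462)
n_2 = (-0.1350, -0.9908)
n_3 = (+0.9185, +0.3955)
n_4 = (+0.0145, +0.9999)
  (0,1): δ = 133.59°  ·
  (0,2): δ = 59.76°  ✓
  (0,3): δ = 61.29°  ✓
  (0,4): δ = 127.17°  ·
  (1,2): δ = 106.17°  ·
  (1,3): δ = 14.89°  ✓
  (1,4): δ = 80.76°  ·
  (2,3): δ = 58.95°  ✓
  (2,4): δ = 6.93°  ✓
  (3,4): δ = 114.12°  ·
antipodal pairs: 5

count = 5; pairs: (0,2), (0,3), (1,3), (2,3), (2,4)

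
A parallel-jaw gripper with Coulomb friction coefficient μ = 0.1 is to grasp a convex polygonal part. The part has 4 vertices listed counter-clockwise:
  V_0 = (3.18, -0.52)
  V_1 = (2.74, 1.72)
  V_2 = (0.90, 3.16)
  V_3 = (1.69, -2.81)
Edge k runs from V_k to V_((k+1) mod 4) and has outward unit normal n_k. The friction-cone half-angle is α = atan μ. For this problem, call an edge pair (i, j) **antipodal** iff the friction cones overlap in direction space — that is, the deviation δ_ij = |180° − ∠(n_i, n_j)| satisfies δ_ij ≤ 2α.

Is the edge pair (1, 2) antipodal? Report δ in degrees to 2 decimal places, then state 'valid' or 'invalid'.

δ = 44.41°, invalid

α = atan 0.1 = 5.71°;  2α = 11.42°
edge 1: e_1 = (-1.84, +1.44);  n_1 = (+0.6163, +0.7875)
edge 2: e_2 = (+0.79, -5.97);  n_2 = (-0.9914, -0.1312)
∠(n_1, n_2) = 135.59°
δ = |180° − 135.59°| = 44.41°
44.41° > 2α = 11.42°  →  invalid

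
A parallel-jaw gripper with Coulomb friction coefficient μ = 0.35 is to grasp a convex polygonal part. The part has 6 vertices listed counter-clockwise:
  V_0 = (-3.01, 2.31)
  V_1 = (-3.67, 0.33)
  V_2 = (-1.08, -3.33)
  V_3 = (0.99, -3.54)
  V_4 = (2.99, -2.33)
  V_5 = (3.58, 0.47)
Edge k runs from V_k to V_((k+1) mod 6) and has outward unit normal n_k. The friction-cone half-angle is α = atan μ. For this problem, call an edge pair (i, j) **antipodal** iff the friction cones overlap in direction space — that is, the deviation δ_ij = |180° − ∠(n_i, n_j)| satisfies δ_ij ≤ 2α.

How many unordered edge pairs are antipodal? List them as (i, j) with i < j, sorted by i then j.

count = 2; pairs: (0,4), (2,5)

α = atan 0.35 = 19.29°;  2α = 38.58°
n_0 = (-0.9487, +0.3162)
n_1 = (-0.8163, -0.5776)
n_2 = (-0.1009, -0.9949)
n_3 = (+0.5176, -0.8556)
n_4 = (+0.9785, -0.2062)
n_5 = (+0.2689, +0.9632)
  (0,1): δ = 126.28°  ·
  (0,2): δ = 77.36°  ·
  (0,3): δ = 40.39°  ·
  (0,4): δ = 6.54°  ✓
  (0,5): δ = 92.83°  ·
  (1,2): δ = 131.08°  ·
  (1,3): δ = 94.11°  ·
  (1,4): δ = 47.18°  ·
  (1,5): δ = 39.11°  ·
  (2,3): δ = 143.03°  ·
  (2,4): δ = 96.11°  ·
  (2,5): δ = 9.81°  ✓
  (3,4): δ = 133.07°  ·
  (3,5): δ = 46.77°  ·
  (4,5): δ = 93.70°  ·
antipodal pairs: 2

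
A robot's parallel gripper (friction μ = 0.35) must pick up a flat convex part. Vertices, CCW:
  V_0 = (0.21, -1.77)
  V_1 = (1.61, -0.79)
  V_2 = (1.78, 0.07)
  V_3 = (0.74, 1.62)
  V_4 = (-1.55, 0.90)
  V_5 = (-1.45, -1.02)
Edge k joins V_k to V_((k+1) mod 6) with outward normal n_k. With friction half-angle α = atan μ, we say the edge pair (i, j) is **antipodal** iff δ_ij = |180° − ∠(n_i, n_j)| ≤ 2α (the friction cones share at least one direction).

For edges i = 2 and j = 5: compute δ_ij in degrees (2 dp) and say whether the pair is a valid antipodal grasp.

δ = 31.83°, valid

α = atan 0.35 = 19.29°;  2α = 38.58°
edge 2: e_2 = (-1.04, +1.55);  n_2 = (+0.8304, +0.5572)
edge 5: e_5 = (+1.66, -0.75);  n_5 = (-0.4117, -0.9113)
∠(n_2, n_5) = 148.17°
δ = |180° − 148.17°| = 31.83°
31.83° ≤ 2α = 38.58°  →  valid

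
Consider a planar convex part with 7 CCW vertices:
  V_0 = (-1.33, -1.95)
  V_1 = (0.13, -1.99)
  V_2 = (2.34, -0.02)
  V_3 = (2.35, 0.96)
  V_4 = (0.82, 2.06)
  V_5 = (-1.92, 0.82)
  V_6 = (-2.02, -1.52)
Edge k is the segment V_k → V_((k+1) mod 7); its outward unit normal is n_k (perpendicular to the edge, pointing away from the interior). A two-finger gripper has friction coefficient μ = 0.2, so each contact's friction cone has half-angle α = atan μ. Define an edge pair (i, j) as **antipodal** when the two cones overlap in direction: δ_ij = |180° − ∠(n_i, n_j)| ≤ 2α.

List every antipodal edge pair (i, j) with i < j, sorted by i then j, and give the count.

count = 3; pairs: (1,4), (2,5), (3,6)

α = atan 0.2 = 11.31°;  2α = 22.62°
n_0 = (-0.0274, -0.9996)
n_1 = (+0.6654, -0.7465)
n_2 = (+0.9999, -0.0102)
n_3 = (+0.5837, +0.8119)
n_4 = (-0.4123, +0.9110)
n_5 = (-0.9991, +0.0427)
n_6 = (-0.5289, -0.8487)
  (0,1): δ = 136.72°  ·
  (0,2): δ = 89.02°  ·
  (0,3): δ = 34.15°  ·
  (0,4): δ = 25.92°  ·
  (0,5): δ = 89.12°  ·
  (0,6): δ = 149.64°  ·
  (1,2): δ = 132.30°  ·
  (1,3): δ = 77.43°  ·
  (1,4): δ = 17.36°  ✓
  (1,5): δ = 45.84°  ·
  (1,6): δ = 106.36°  ·
  (2,3): δ = 125.13°  ·
  (2,4): δ = 65.07°  ·
  (2,5): δ = 1.86°  ✓
  (2,6): δ = 58.65°  ·
  (3,4): δ = 119.94°  ·
  (3,5): δ = 56.73°  ·
  (3,6): δ = 3.78°  ✓
  (4,5): δ = 116.80°  ·
  (4,6): δ = 56.28°  ·
  (5,6): δ = 119.48°  ·
antipodal pairs: 3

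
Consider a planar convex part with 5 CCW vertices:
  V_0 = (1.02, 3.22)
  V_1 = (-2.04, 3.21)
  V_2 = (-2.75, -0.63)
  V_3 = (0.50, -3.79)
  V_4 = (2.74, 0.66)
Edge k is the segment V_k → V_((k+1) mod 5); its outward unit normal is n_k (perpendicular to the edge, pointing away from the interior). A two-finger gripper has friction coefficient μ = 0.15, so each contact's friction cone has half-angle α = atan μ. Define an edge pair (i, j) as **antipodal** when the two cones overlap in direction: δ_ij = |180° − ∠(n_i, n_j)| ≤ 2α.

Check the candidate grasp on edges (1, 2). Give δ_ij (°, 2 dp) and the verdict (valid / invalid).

δ = 123.72°, invalid

α = atan 0.15 = 8.53°;  2α = 17.06°
edge 1: e_1 = (-0.71, -3.84);  n_1 = (-0.9833, +0.1818)
edge 2: e_2 = (+3.25, -3.16);  n_2 = (-0.6971, -0.7170)
∠(n_1, n_2) = 56.28°
δ = |180° − 56.28°| = 123.72°
123.72° > 2α = 17.06°  →  invalid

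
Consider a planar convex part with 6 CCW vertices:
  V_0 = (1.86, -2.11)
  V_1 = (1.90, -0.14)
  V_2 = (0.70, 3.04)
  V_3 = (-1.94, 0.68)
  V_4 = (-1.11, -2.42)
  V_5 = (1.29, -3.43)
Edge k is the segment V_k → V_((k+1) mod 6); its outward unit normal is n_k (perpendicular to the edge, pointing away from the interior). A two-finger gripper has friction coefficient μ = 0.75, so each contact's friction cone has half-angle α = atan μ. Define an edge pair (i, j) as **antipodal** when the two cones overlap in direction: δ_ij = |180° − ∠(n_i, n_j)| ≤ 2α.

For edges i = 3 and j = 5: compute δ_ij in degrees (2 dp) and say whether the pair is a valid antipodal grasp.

α = atan 0.75 = 36.87°;  2α = 73.74°
edge 3: e_3 = (+0.83, -3.10);  n_3 = (-0.9660, -0.2586)
edge 5: e_5 = (+0.57, +1.32);  n_5 = (+0.9181, -0.3964)
∠(n_3, n_5) = 141.66°
δ = |180° − 141.66°| = 38.34°
38.34° ≤ 2α = 73.74°  →  valid

δ = 38.34°, valid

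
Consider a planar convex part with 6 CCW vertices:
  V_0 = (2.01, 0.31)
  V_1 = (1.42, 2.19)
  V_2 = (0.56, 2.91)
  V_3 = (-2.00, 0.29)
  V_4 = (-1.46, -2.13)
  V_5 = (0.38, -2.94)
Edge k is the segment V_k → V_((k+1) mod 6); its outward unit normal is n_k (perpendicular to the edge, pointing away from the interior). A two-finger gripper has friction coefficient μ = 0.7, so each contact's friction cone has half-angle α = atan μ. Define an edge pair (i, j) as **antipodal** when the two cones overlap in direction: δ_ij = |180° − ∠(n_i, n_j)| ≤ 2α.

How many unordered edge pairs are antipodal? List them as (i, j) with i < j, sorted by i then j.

count = 8; pairs: (0,2), (0,3), (0,4), (1,3), (1,4), (2,4), (2,5), (3,5)

α = atan 0.7 = 34.99°;  2α = 69.98°
n_0 = (+0.9541, +0.2994)
n_1 = (+0.6419, +0.7668)
n_2 = (-0.7152, +0.6989)
n_3 = (-0.9760, -0.2178)
n_4 = (-0.4029, -0.9152)
n_5 = (+0.8939, -0.4483)
  (0,1): δ = 147.36°  ·
  (0,2): δ = 61.76°  ✓
  (0,3): δ = 4.84°  ✓
  (0,4): δ = 48.82°  ✓
  (0,5): δ = 135.94°  ·
  (1,2): δ = 94.40°  ·
  (1,3): δ = 37.48°  ✓
  (1,4): δ = 16.18°  ✓
  (1,5): δ = 103.30°  ·
  (2,3): δ = 123.08°  ·
  (2,4): δ = 69.42°  ✓
  (2,5): δ = 17.70°  ✓
  (3,4): δ = 126.34°  ·
  (3,5): δ = 39.21°  ✓
  (4,5): δ = 92.88°  ·
antipodal pairs: 8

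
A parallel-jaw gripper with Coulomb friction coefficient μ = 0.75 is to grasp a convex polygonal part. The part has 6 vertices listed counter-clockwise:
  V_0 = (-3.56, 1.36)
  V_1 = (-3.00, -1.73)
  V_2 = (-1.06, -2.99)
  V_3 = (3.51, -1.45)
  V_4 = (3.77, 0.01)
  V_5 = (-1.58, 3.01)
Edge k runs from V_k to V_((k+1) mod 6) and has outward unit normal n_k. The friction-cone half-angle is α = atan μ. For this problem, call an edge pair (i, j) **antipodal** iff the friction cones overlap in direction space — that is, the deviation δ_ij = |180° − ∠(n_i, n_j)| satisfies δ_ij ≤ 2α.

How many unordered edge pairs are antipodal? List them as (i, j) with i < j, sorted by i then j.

α = atan 0.75 = 36.87°;  2α = 73.74°
n_0 = (-0.9840, -0.1783)
n_1 = (-0.5447, -0.8386)
n_2 = (+0.3193, -0.9476)
n_3 = (+0.9845, -0.1753)
n_4 = (+0.4891, +0.8722)
n_5 = (-0.6402, +0.7682)
  (0,1): δ = 133.28°  ·
  (0,2): δ = 81.65°  ·
  (0,3): δ = 20.37°  ✓
  (0,4): δ = 50.45°  ✓
  (0,5): δ = 119.53°  ·
  (1,2): δ = 128.37°  ·
  (1,3): δ = 67.09°  ✓
  (1,4): δ = 3.72°  ✓
  (1,5): δ = 72.81°  ✓
  (2,3): δ = 118.72°  ·
  (2,4): δ = 47.90°  ✓
  (2,5): δ = 21.18°  ✓
  (3,4): δ = 109.18°  ·
  (3,5): δ = 40.10°  ✓
  (4,5): δ = 110.91°  ·
antipodal pairs: 8

count = 8; pairs: (0,3), (0,4), (1,3), (1,4), (1,5), (2,4), (2,5), (3,5)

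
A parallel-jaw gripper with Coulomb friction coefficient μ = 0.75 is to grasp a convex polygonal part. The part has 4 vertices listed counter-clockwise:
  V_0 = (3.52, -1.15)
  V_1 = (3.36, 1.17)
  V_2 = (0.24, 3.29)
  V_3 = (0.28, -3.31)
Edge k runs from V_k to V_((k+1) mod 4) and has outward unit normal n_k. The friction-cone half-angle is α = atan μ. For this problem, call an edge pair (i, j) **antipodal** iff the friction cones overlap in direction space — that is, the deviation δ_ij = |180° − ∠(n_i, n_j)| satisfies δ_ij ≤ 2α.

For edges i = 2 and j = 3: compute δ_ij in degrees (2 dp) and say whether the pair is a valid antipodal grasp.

δ = 56.66°, valid

α = atan 0.75 = 36.87°;  2α = 73.74°
edge 2: e_2 = (+0.04, -6.60);  n_2 = (-1.0000, -0.0061)
edge 3: e_3 = (+3.24, +2.16);  n_3 = (+0.5547, -0.8321)
∠(n_2, n_3) = 123.34°
δ = |180° − 123.34°| = 56.66°
56.66° ≤ 2α = 73.74°  →  valid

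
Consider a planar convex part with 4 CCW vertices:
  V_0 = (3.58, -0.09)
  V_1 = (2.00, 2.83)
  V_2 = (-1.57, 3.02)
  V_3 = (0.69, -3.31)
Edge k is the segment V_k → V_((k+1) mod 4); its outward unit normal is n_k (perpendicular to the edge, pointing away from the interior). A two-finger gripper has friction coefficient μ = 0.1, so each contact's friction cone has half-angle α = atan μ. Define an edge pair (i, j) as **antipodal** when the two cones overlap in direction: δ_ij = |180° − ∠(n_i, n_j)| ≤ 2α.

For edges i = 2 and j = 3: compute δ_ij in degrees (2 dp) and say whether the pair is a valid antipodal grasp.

δ = 61.56°, invalid

α = atan 0.1 = 5.71°;  2α = 11.42°
edge 2: e_2 = (+2.26, -6.33);  n_2 = (-0.9418, -0.3362)
edge 3: e_3 = (+2.89, +3.22);  n_3 = (+0.7442, -0.6679)
∠(n_2, n_3) = 118.44°
δ = |180° − 118.44°| = 61.56°
61.56° > 2α = 11.42°  →  invalid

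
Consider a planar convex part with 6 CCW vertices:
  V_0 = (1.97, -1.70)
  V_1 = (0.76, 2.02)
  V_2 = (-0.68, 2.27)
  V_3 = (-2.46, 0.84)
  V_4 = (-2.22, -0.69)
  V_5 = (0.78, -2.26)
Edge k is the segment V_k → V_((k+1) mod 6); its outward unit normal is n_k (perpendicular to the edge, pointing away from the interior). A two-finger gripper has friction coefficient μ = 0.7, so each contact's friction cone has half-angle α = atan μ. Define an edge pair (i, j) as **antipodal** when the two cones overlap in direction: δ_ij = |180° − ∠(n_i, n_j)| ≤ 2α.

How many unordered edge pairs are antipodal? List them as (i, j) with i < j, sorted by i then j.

α = atan 0.7 = 34.99°;  2α = 69.98°
n_0 = (+0.9510, +0.3093)
n_1 = (+0.1711, +0.9853)
n_2 = (-0.6263, +0.7796)
n_3 = (-0.9879, -0.1550)
n_4 = (-0.4637, -0.8860)
n_5 = (+0.4258, -0.9048)
  (0,1): δ = 117.87°  ·
  (0,2): δ = 69.24°  ✓
  (0,3): δ = 9.10°  ✓
  (0,4): δ = 44.36°  ✓
  (0,5): δ = 97.18°  ·
  (1,2): δ = 131.37°  ·
  (1,3): δ = 71.24°  ·
  (1,4): δ = 17.78°  ✓
  (1,5): δ = 35.05°  ✓
  (2,3): δ = 119.86°  ·
  (2,4): δ = 66.40°  ✓
  (2,5): δ = 13.58°  ✓
  (3,4): δ = 126.54°  ·
  (3,5): δ = 73.71°  ·
  (4,5): δ = 127.17°  ·
antipodal pairs: 7

count = 7; pairs: (0,2), (0,3), (0,4), (1,4), (1,5), (2,4), (2,5)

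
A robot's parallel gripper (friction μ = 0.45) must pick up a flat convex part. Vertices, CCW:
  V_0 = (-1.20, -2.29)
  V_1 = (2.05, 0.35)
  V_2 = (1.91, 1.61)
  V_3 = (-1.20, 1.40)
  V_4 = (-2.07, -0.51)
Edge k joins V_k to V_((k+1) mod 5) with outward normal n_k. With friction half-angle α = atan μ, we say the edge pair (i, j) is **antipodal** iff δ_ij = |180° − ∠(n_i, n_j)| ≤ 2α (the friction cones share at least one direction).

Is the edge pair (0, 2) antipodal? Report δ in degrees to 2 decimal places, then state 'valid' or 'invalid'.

δ = 35.22°, valid

α = atan 0.45 = 24.23°;  2α = 48.46°
edge 0: e_0 = (+3.25, +2.64);  n_0 = (+0.6305, -0.7762)
edge 2: e_2 = (-3.11, -0.21);  n_2 = (-0.0674, +0.9977)
∠(n_0, n_2) = 144.78°
δ = |180° − 144.78°| = 35.22°
35.22° ≤ 2α = 48.46°  →  valid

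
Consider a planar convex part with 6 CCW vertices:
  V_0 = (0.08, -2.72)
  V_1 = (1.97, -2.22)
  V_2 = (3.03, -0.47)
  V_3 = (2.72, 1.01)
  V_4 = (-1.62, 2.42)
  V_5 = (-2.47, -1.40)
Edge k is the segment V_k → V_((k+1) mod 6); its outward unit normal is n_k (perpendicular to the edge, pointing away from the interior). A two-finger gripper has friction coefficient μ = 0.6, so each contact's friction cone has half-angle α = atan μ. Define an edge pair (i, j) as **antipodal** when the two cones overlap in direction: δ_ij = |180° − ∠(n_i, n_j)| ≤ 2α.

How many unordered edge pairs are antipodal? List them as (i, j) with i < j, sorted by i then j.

α = atan 0.6 = 30.96°;  2α = 61.93°
n_0 = (+0.2558, -0.9667)
n_1 = (+0.8553, -0.5181)
n_2 = (+0.9788, +0.2050)
n_3 = (+0.3090, +0.9511)
n_4 = (-0.9761, +0.2172)
n_5 = (-0.4597, -0.8881)
  (0,1): δ = 136.02°  ·
  (0,2): δ = 92.99°  ·
  (0,3): δ = 32.82°  ✓
  (0,4): δ = 62.64°  ·
  (0,5): δ = 137.81°  ·
  (1,2): δ = 136.97°  ·
  (1,3): δ = 76.79°  ·
  (1,4): δ = 18.66°  ✓
  (1,5): δ = 93.84°  ·
  (2,3): δ = 119.83°  ·
  (2,4): δ = 24.37°  ✓
  (2,5): δ = 50.80°  ✓
  (3,4): δ = 84.55°  ·
  (3,5): δ = 9.37°  ✓
  (4,5): δ = 104.82°  ·
antipodal pairs: 5

count = 5; pairs: (0,3), (1,4), (2,4), (2,5), (3,5)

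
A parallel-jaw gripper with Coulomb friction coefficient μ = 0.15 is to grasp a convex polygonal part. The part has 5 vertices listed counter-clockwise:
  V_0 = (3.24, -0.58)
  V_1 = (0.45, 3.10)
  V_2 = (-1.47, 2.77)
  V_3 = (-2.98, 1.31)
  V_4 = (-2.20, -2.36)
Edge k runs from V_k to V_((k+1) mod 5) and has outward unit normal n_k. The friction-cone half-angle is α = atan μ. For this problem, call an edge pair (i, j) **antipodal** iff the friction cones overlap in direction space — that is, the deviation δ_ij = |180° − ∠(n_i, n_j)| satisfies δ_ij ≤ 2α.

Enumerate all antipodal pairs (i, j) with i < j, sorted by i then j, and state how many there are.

count = 1; pairs: (1,4)

α = atan 0.15 = 8.53°;  2α = 17.06°
n_0 = (+0.7969, +0.6041)
n_1 = (-0.1694, +0.9855)
n_2 = (-0.6951, +0.7189)
n_3 = (-0.9782, -0.2079)
n_4 = (+0.3110, -0.9504)
  (0,1): δ = 117.42°  ·
  (0,2): δ = 83.13°  ·
  (0,3): δ = 25.17°  ·
  (0,4): δ = 70.95°  ·
  (1,2): δ = 145.72°  ·
  (1,3): δ = 87.75°  ·
  (1,4): δ = 8.37°  ✓
  (2,3): δ = 122.04°  ·
  (2,4): δ = 25.92°  ·
  (3,4): δ = 83.88°  ·
antipodal pairs: 1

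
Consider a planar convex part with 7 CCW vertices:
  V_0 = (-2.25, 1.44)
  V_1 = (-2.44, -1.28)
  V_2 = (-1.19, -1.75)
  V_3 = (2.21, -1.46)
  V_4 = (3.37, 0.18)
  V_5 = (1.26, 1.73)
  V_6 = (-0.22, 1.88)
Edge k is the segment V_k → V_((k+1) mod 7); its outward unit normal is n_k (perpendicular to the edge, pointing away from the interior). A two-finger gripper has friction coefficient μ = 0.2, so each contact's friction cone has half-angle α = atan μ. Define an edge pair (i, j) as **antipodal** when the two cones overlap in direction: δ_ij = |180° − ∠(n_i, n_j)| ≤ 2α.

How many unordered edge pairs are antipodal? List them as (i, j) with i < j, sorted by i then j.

count = 4; pairs: (1,4), (1,5), (2,5), (2,6)

α = atan 0.2 = 11.31°;  2α = 22.62°
n_0 = (-0.9976, +0.0697)
n_1 = (-0.3519, -0.9360)
n_2 = (+0.0850, -0.9964)
n_3 = (+0.8164, -0.5775)
n_4 = (+0.5920, +0.8059)
n_5 = (+0.1008, +0.9949)
n_6 = (-0.2118, +0.9773)
  (0,1): δ = 106.61°  ·
  (0,2): δ = 81.13°  ·
  (0,3): δ = 31.28°  ·
  (0,4): δ = 57.69°  ·
  (0,5): δ = 88.21°  ·
  (0,6): δ = 106.23°  ·
  (1,2): δ = 154.52°  ·
  (1,3): δ = 104.67°  ·
  (1,4): δ = 15.69°  ✓
  (1,5): δ = 14.82°  ✓
  (1,6): δ = 32.84°  ·
  (2,3): δ = 130.15°  ·
  (2,4): δ = 41.18°  ·
  (2,5): δ = 10.66°  ✓
  (2,6): δ = 7.35°  ✓
  (3,4): δ = 91.03°  ·
  (3,5): δ = 60.51°  ·
  (3,6): δ = 42.50°  ·
  (4,5): δ = 149.49°  ·
  (4,6): δ = 131.47°  ·
  (5,6): δ = 161.98°  ·
antipodal pairs: 4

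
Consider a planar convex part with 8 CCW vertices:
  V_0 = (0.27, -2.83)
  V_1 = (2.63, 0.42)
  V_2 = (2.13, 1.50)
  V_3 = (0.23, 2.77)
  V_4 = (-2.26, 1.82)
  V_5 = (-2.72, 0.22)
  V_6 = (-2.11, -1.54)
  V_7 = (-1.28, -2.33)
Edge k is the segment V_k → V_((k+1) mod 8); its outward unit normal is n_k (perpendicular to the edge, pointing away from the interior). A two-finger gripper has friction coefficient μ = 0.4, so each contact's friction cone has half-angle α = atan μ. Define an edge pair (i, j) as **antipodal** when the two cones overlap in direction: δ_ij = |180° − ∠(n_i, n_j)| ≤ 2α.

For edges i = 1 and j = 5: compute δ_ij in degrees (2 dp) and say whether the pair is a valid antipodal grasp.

α = atan 0.4 = 21.80°;  2α = 43.60°
edge 1: e_1 = (-0.50, +1.08);  n_1 = (+0.9075, +0.4201)
edge 5: e_5 = (+0.61, -1.76);  n_5 = (-0.9449, -0.3275)
∠(n_1, n_5) = 174.27°
δ = |180° − 174.27°| = 5.73°
5.73° ≤ 2α = 43.60°  →  valid

δ = 5.73°, valid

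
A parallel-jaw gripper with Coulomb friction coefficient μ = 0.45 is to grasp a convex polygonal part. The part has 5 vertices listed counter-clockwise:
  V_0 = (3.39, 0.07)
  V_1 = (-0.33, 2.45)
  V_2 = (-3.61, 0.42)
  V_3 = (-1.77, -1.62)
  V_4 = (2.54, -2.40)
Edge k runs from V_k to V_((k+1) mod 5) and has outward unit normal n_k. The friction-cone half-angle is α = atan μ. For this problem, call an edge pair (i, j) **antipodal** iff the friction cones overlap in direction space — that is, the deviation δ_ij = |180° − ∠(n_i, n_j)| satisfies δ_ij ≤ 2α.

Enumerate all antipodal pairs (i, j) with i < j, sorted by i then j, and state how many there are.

α = atan 0.45 = 24.23°;  2α = 48.46°
n_0 = (+0.5389, +0.8424)
n_1 = (-0.5263, +0.8503)
n_2 = (-0.7426, -0.6698)
n_3 = (-0.1781, -0.9840)
n_4 = (+0.9456, -0.3254)
  (0,1): δ = 115.64°  ·
  (0,2): δ = 15.34°  ✓
  (0,3): δ = 22.35°  ✓
  (0,4): δ = 103.62°  ·
  (1,2): δ = 79.70°  ·
  (1,3): δ = 42.01°  ✓
  (1,4): δ = 39.26°  ✓
  (2,3): δ = 142.31°  ·
  (2,4): δ = 61.04°  ·
  (3,4): δ = 98.73°  ·
antipodal pairs: 4

count = 4; pairs: (0,2), (0,3), (1,3), (1,4)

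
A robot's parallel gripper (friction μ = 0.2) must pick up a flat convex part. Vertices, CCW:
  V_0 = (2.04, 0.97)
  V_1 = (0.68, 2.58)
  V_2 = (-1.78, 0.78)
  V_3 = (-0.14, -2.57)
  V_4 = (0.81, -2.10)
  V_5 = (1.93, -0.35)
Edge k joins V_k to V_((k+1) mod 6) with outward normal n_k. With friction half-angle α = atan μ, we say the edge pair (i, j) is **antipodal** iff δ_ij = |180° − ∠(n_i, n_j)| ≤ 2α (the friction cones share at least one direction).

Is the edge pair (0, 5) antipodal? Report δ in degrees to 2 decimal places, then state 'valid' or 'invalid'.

α = atan 0.2 = 11.31°;  2α = 22.62°
edge 0: e_0 = (-1.36, +1.61);  n_0 = (+0.7639, +0.6453)
edge 5: e_5 = (+0.11, +1.32);  n_5 = (+0.9965, -0.0830)
∠(n_0, n_5) = 44.95°
δ = |180° − 44.95°| = 135.05°
135.05° > 2α = 22.62°  →  invalid

δ = 135.05°, invalid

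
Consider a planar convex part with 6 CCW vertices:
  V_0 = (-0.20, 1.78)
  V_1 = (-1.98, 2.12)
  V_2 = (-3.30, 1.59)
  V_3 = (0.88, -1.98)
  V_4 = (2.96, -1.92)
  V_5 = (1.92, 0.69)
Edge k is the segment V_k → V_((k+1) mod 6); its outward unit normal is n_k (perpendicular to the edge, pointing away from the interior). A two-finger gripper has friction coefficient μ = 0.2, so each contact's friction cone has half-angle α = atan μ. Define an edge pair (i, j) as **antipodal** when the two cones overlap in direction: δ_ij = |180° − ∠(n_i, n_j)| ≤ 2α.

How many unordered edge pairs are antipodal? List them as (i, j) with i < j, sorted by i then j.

α = atan 0.2 = 11.31°;  2α = 22.62°
n_0 = (+0.1876, +0.9822)
n_1 = (-0.3726, +0.9280)
n_2 = (-0.6494, -0.7604)
n_3 = (+0.0288, -0.9996)
n_4 = (+0.9290, +0.3702)
n_5 = (+0.4573, +0.8893)
  (0,1): δ = 147.31°  ·
  (0,2): δ = 29.69°  ·
  (0,3): δ = 12.47°  ✓
  (0,4): δ = 122.54°  ·
  (0,5): δ = 163.60°  ·
  (1,2): δ = 62.38°  ·
  (1,3): δ = 20.22°  ✓
  (1,4): δ = 89.85°  ·
  (1,5): δ = 130.91°  ·
  (2,3): δ = 137.85°  ·
  (2,4): δ = 27.77°  ·
  (2,5): δ = 13.29°  ✓
  (3,4): δ = 69.93°  ·
  (3,5): δ = 28.86°  ·
  (4,5): δ = 138.94°  ·
antipodal pairs: 3

count = 3; pairs: (0,3), (1,3), (2,5)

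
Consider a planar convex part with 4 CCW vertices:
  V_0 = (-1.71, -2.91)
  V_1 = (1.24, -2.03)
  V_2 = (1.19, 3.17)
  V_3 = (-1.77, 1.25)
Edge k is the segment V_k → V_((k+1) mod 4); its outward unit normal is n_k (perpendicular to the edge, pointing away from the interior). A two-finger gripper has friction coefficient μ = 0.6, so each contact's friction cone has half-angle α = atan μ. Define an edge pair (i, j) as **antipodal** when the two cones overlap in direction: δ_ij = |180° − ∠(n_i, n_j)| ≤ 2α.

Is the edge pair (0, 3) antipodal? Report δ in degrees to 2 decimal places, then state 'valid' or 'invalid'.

δ = 74.22°, invalid

α = atan 0.6 = 30.96°;  2α = 61.93°
edge 0: e_0 = (+2.95, +0.88);  n_0 = (+0.2859, -0.9583)
edge 3: e_3 = (+0.06, -4.16);  n_3 = (-0.9999, -0.0144)
∠(n_0, n_3) = 105.78°
δ = |180° − 105.78°| = 74.22°
74.22° > 2α = 61.93°  →  invalid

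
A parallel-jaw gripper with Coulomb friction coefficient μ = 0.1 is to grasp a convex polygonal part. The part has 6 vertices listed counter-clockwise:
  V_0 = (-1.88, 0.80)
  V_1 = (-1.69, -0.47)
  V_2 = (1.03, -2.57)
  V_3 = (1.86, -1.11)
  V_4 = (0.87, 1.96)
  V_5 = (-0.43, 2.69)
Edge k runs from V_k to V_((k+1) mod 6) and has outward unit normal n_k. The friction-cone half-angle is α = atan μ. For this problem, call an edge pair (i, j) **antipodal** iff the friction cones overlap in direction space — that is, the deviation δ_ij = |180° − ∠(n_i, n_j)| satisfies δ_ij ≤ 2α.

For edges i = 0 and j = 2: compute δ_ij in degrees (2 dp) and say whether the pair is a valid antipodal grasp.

α = atan 0.1 = 5.71°;  2α = 11.42°
edge 0: e_0 = (+0.19, -1.27);  n_0 = (-0.9890, -0.1480)
edge 2: e_2 = (+0.83, +1.46);  n_2 = (+0.8693, -0.4942)
∠(n_0, n_2) = 141.87°
δ = |180° − 141.87°| = 38.13°
38.13° > 2α = 11.42°  →  invalid

δ = 38.13°, invalid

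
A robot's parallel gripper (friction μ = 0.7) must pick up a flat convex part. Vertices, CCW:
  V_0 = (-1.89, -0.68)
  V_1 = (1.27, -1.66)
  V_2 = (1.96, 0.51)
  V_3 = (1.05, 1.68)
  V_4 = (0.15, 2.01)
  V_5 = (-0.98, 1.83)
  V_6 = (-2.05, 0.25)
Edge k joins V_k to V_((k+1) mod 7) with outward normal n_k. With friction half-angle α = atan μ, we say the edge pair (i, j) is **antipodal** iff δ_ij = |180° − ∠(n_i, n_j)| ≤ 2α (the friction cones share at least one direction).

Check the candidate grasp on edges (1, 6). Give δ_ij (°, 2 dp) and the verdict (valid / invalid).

α = atan 0.7 = 34.99°;  2α = 69.98°
edge 1: e_1 = (+0.69, +2.17);  n_1 = (+0.9530, -0.3030)
edge 6: e_6 = (+0.16, -0.93);  n_6 = (-0.9855, -0.1696)
∠(n_1, n_6) = 152.60°
δ = |180° − 152.60°| = 27.40°
27.40° ≤ 2α = 69.98°  →  valid

δ = 27.40°, valid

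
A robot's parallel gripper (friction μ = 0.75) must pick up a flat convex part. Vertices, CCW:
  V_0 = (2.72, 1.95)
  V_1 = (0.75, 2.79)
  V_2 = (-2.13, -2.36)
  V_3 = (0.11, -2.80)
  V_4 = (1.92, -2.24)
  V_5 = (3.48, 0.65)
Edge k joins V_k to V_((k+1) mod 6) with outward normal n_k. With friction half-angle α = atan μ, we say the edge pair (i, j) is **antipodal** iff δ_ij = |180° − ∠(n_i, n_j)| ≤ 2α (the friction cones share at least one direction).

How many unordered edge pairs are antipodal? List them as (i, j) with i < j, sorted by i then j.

count = 7; pairs: (0,2), (0,3), (1,2), (1,3), (1,4), (1,5), (2,5)

α = atan 0.75 = 36.87°;  2α = 73.74°
n_0 = (+0.3922, +0.9199)
n_1 = (-0.8728, +0.4881)
n_2 = (-0.1927, -0.9812)
n_3 = (+0.2956, -0.9553)
n_4 = (+0.8800, -0.4750)
n_5 = (+0.8633, +0.5047)
  (0,1): δ = 96.12°  ·
  (0,2): δ = 11.98°  ✓
  (0,3): δ = 40.28°  ✓
  (0,4): δ = 84.73°  ·
  (0,5): δ = 143.40°  ·
  (1,2): δ = 71.90°  ✓
  (1,3): δ = 43.59°  ✓
  (1,4): δ = 0.86°  ✓
  (1,5): δ = 59.53°  ✓
  (2,3): δ = 151.70°  ·
  (2,4): δ = 107.25°  ·
  (2,5): δ = 48.58°  ✓
  (3,4): δ = 135.55°  ·
  (3,5): δ = 76.88°  ·
  (4,5): δ = 121.33°  ·
antipodal pairs: 7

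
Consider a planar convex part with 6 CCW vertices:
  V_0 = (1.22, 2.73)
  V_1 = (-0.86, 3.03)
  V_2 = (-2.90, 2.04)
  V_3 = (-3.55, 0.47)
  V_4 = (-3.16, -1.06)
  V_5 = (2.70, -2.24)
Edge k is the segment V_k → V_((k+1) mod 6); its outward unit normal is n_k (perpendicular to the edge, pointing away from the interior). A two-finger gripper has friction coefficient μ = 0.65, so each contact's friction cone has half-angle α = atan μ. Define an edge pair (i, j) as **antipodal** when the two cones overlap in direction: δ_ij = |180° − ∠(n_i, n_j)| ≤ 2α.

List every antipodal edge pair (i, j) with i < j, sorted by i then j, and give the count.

α = atan 0.65 = 33.02°;  2α = 66.05°
n_0 = (+0.1428, +0.9898)
n_1 = (-0.4366, +0.8997)
n_2 = (-0.9239, +0.3825)
n_3 = (-0.9690, -0.2470)
n_4 = (-0.1974, -0.9803)
n_5 = (+0.9584, +0.2854)
  (0,1): δ = 145.91°  ·
  (0,2): δ = 104.28°  ·
  (0,3): δ = 67.49°  ·
  (0,4): δ = 3.18°  ✓
  (0,5): δ = 114.79°  ·
  (1,2): δ = 138.38°  ·
  (1,3): δ = 101.59°  ·
  (1,4): δ = 37.27°  ✓
  (1,5): δ = 80.70°  ·
  (2,3): δ = 143.21°  ·
  (2,4): δ = 78.89°  ·
  (2,5): δ = 39.07°  ✓
  (3,4): δ = 115.69°  ·
  (3,5): δ = 2.28°  ✓
  (4,5): δ = 62.03°  ✓
antipodal pairs: 5

count = 5; pairs: (0,4), (1,4), (2,5), (3,5), (4,5)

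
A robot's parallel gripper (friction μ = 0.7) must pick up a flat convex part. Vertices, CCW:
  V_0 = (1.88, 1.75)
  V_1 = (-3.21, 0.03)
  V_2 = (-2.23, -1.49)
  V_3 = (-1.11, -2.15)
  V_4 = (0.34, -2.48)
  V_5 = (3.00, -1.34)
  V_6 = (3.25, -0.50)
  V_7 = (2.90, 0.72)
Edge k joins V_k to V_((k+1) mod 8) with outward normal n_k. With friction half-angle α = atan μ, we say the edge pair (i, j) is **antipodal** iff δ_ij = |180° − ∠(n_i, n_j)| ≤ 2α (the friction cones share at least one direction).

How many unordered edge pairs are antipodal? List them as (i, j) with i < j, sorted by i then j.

count = 12; pairs: (0,2), (0,3), (0,4), (0,5), (1,5), (1,6), (1,7), (2,6), (2,7), (3,6), (3,7), (4,7)

α = atan 0.7 = 34.99°;  2α = 69.98°
n_0 = (-0.3201, +0.9474)
n_1 = (-0.8405, -0.5419)
n_2 = (-0.5077, -0.8615)
n_3 = (-0.2219, -0.9751)
n_4 = (+0.3939, -0.9191)
n_5 = (+0.9585, -0.2853)
n_6 = (+0.9612, +0.2758)
n_7 = (+0.7105, +0.7036)
  (0,1): δ = 75.86°  ·
  (0,2): δ = 49.18°  ✓
  (0,3): δ = 31.49°  ✓
  (0,4): δ = 4.53°  ✓
  (0,5): δ = 54.75°  ✓
  (0,6): δ = 87.34°  ·
  (0,7): δ = 116.05°  ·
  (1,2): δ = 153.32°  ·
  (1,3): δ = 135.63°  ·
  (1,4): δ = 99.61°  ·
  (1,5): δ = 49.39°  ✓
  (1,6): δ = 16.80°  ✓
  (1,7): δ = 11.91°  ✓
  (2,3): δ = 162.31°  ·
  (2,4): δ = 126.29°  ·
  (2,5): δ = 76.06°  ·
  (2,6): δ = 43.48°  ✓
  (2,7): δ = 14.77°  ✓
  (3,4): δ = 143.98°  ·
  (3,5): δ = 93.75°  ·
  (3,6): δ = 61.17°  ✓
  (3,7): δ = 32.46°  ✓
  (4,5): δ = 129.77°  ·
  (4,6): δ = 97.19°  ·
  (4,7): δ = 68.48°  ✓
  (5,6): δ = 147.42°  ·
  (5,7): δ = 118.71°  ·
  (6,7): δ = 151.29°  ·
antipodal pairs: 12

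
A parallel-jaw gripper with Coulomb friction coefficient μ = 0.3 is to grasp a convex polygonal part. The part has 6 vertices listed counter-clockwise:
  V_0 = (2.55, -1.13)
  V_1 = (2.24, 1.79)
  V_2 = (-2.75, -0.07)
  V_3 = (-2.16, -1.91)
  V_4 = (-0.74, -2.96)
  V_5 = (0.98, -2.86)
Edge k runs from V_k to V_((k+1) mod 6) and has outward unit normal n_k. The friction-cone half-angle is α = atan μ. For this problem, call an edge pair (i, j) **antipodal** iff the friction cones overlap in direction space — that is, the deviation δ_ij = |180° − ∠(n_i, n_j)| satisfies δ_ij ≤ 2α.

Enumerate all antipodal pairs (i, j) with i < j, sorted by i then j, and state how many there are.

count = 3; pairs: (0,2), (1,4), (1,5)

α = atan 0.3 = 16.70°;  2α = 33.40°
n_0 = (+0.9944, +0.1056)
n_1 = (-0.3493, +0.9370)
n_2 = (-0.9522, -0.3053)
n_3 = (-0.5946, -0.8041)
n_4 = (+0.0580, -0.9983)
n_5 = (+0.7405, -0.6720)
  (0,1): δ = 75.62°  ·
  (0,2): δ = 11.72°  ✓
  (0,3): δ = 47.46°  ·
  (0,4): δ = 87.27°  ·
  (0,5): δ = 131.72°  ·
  (1,2): δ = 92.66°  ·
  (1,3): δ = 56.92°  ·
  (1,4): δ = 17.12°  ✓
  (1,5): δ = 27.33°  ✓
  (2,3): δ = 144.26°  ·
  (2,4): δ = 104.45°  ·
  (2,5): δ = 60.00°  ·
  (3,4): δ = 140.19°  ·
  (3,5): δ = 95.74°  ·
  (4,5): δ = 135.55°  ·
antipodal pairs: 3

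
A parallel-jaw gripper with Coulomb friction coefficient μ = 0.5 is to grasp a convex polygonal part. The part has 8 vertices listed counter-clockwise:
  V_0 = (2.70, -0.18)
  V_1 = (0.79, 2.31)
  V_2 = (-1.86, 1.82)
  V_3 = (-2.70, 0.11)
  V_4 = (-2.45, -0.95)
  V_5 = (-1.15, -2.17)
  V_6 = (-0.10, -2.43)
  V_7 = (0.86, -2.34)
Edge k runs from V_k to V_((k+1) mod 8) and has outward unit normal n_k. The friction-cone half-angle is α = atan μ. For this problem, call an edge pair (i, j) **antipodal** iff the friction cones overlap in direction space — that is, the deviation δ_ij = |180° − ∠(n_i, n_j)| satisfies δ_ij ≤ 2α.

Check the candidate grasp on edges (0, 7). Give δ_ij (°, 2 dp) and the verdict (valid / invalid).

α = atan 0.5 = 26.57°;  2α = 53.13°
edge 0: e_0 = (-1.91, +2.49);  n_0 = (+0.7935, +0.6086)
edge 7: e_7 = (+1.84, +2.16);  n_7 = (+0.7612, -0.6485)
∠(n_0, n_7) = 77.92°
δ = |180° − 77.92°| = 102.08°
102.08° > 2α = 53.13°  →  invalid

δ = 102.08°, invalid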